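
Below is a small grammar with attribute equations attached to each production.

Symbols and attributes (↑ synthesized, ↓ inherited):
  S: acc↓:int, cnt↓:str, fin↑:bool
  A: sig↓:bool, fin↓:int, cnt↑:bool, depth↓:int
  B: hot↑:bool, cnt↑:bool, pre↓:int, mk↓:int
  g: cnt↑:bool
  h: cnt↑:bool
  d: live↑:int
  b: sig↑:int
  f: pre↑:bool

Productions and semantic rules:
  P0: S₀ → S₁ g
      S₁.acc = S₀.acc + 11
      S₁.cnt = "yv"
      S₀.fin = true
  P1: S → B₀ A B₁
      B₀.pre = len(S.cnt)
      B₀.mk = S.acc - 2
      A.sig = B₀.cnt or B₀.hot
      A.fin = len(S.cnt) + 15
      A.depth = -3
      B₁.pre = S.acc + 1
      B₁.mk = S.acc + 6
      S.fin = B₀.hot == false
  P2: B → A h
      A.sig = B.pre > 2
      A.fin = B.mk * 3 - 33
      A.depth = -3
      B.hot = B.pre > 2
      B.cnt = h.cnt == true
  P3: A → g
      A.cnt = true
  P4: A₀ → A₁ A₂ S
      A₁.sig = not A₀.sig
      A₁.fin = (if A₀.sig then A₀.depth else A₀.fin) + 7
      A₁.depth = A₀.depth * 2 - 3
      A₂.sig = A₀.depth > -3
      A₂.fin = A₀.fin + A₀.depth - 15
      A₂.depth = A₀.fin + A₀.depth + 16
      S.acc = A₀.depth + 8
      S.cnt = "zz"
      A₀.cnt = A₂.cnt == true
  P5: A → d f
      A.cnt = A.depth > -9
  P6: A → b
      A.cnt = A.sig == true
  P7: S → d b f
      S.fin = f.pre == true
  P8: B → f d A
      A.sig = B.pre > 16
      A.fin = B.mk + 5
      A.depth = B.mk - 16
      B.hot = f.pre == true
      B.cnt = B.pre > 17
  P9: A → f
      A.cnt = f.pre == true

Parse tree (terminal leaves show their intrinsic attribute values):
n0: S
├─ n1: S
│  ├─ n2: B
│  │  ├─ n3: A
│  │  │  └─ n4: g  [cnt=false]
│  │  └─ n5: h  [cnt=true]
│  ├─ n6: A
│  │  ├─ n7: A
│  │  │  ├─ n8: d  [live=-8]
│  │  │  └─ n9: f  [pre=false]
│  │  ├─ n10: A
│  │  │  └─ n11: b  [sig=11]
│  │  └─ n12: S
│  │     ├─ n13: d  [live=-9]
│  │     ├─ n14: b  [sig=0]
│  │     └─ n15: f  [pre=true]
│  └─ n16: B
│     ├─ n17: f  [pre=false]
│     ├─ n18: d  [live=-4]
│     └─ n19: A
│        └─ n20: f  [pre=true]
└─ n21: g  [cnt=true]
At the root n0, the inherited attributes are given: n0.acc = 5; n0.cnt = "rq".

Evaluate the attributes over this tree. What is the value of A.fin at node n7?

1. n0.acc = 5  [given at root]
2. n0.cnt = "rq"  [given at root]
3. n1.acc = 16  [S₀.acc + 11]
4. n1.cnt = "yv"  ["yv"]
5. n2.pre = 2  [len(S.cnt)]
6. n2.mk = 14  [S.acc - 2]
7. n3.sig = false  [B.pre > 2]
8. n3.fin = 9  [B.mk * 3 - 33]
9. n3.depth = -3  [-3]
10. n4.cnt = false  [terminal]
11. n3.cnt = true  [true]
12. n5.cnt = true  [terminal]
13. n2.hot = false  [B.pre > 2]
14. n2.cnt = true  [h.cnt == true]
15. n6.sig = true  [B₀.cnt or B₀.hot]
16. n6.fin = 17  [len(S.cnt) + 15]
17. n6.depth = -3  [-3]
18. n7.sig = false  [not A₀.sig]
19. n7.fin = 4  [(if A₀.sig then A₀.depth else A₀.fin) + 7]
20. n7.depth = -9  [A₀.depth * 2 - 3]
21. n8.live = -8  [terminal]
22. n9.pre = false  [terminal]
23. n7.cnt = false  [A.depth > -9]
24. n10.sig = false  [A₀.depth > -3]
25. n10.fin = -1  [A₀.fin + A₀.depth - 15]
26. n10.depth = 30  [A₀.fin + A₀.depth + 16]
27. n11.sig = 11  [terminal]
28. n10.cnt = false  [A.sig == true]
29. n12.acc = 5  [A₀.depth + 8]
30. n12.cnt = "zz"  ["zz"]
31. n13.live = -9  [terminal]
32. n14.sig = 0  [terminal]
33. n15.pre = true  [terminal]
34. n12.fin = true  [f.pre == true]
35. n6.cnt = false  [A₂.cnt == true]
36. n16.pre = 17  [S.acc + 1]
37. n16.mk = 22  [S.acc + 6]
38. n17.pre = false  [terminal]
39. n18.live = -4  [terminal]
40. n19.sig = true  [B.pre > 16]
41. n19.fin = 27  [B.mk + 5]
42. n19.depth = 6  [B.mk - 16]
43. n20.pre = true  [terminal]
44. n19.cnt = true  [f.pre == true]
45. n16.hot = false  [f.pre == true]
46. n16.cnt = false  [B.pre > 17]
47. n1.fin = true  [B₀.hot == false]
48. n21.cnt = true  [terminal]
49. n0.fin = true  [true]

4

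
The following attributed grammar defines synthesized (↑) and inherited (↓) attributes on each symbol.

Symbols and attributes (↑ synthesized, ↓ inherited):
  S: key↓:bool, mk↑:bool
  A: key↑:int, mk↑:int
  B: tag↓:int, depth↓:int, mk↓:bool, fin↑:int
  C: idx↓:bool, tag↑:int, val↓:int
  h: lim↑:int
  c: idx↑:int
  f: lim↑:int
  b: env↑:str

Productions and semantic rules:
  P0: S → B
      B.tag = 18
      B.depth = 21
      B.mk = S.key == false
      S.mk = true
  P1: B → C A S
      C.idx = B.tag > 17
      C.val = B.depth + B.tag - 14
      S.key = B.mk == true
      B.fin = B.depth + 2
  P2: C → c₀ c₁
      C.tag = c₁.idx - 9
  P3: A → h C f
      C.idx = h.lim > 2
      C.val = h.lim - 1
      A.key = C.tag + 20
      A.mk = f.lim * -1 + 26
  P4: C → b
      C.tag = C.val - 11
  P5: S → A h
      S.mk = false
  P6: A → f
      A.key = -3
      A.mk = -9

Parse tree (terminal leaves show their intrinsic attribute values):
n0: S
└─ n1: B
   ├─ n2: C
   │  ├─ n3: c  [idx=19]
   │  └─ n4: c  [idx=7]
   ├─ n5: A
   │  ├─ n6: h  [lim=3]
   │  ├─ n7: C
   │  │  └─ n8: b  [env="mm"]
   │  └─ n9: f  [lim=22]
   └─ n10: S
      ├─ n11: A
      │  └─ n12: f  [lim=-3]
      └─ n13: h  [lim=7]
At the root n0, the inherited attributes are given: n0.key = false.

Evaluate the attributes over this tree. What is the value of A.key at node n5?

11

1. n0.key = false  [given at root]
2. n1.tag = 18  [18]
3. n1.depth = 21  [21]
4. n1.mk = true  [S.key == false]
5. n2.idx = true  [B.tag > 17]
6. n2.val = 25  [B.depth + B.tag - 14]
7. n3.idx = 19  [terminal]
8. n4.idx = 7  [terminal]
9. n2.tag = -2  [c₁.idx - 9]
10. n6.lim = 3  [terminal]
11. n7.idx = true  [h.lim > 2]
12. n7.val = 2  [h.lim - 1]
13. n8.env = "mm"  [terminal]
14. n7.tag = -9  [C.val - 11]
15. n9.lim = 22  [terminal]
16. n5.key = 11  [C.tag + 20]
17. n5.mk = 4  [f.lim * -1 + 26]
18. n10.key = true  [B.mk == true]
19. n12.lim = -3  [terminal]
20. n11.key = -3  [-3]
21. n11.mk = -9  [-9]
22. n13.lim = 7  [terminal]
23. n10.mk = false  [false]
24. n1.fin = 23  [B.depth + 2]
25. n0.mk = true  [true]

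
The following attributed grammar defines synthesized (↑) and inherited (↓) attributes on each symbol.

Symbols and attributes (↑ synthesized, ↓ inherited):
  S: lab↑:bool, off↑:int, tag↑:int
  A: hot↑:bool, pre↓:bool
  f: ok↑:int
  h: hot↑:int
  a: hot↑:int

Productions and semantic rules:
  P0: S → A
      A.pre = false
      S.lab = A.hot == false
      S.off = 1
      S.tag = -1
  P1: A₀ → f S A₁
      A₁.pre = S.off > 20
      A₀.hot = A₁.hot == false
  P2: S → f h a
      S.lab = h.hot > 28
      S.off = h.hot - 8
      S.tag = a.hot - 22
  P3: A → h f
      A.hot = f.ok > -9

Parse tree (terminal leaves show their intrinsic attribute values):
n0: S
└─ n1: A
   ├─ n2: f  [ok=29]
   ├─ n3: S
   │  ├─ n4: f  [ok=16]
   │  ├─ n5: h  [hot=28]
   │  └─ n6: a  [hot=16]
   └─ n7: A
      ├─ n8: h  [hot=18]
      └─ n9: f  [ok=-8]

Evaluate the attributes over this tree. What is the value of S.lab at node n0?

1. n1.pre = false  [false]
2. n2.ok = 29  [terminal]
3. n4.ok = 16  [terminal]
4. n5.hot = 28  [terminal]
5. n6.hot = 16  [terminal]
6. n3.lab = false  [h.hot > 28]
7. n3.off = 20  [h.hot - 8]
8. n3.tag = -6  [a.hot - 22]
9. n7.pre = false  [S.off > 20]
10. n8.hot = 18  [terminal]
11. n9.ok = -8  [terminal]
12. n7.hot = true  [f.ok > -9]
13. n1.hot = false  [A₁.hot == false]
14. n0.lab = true  [A.hot == false]
15. n0.off = 1  [1]
16. n0.tag = -1  [-1]

true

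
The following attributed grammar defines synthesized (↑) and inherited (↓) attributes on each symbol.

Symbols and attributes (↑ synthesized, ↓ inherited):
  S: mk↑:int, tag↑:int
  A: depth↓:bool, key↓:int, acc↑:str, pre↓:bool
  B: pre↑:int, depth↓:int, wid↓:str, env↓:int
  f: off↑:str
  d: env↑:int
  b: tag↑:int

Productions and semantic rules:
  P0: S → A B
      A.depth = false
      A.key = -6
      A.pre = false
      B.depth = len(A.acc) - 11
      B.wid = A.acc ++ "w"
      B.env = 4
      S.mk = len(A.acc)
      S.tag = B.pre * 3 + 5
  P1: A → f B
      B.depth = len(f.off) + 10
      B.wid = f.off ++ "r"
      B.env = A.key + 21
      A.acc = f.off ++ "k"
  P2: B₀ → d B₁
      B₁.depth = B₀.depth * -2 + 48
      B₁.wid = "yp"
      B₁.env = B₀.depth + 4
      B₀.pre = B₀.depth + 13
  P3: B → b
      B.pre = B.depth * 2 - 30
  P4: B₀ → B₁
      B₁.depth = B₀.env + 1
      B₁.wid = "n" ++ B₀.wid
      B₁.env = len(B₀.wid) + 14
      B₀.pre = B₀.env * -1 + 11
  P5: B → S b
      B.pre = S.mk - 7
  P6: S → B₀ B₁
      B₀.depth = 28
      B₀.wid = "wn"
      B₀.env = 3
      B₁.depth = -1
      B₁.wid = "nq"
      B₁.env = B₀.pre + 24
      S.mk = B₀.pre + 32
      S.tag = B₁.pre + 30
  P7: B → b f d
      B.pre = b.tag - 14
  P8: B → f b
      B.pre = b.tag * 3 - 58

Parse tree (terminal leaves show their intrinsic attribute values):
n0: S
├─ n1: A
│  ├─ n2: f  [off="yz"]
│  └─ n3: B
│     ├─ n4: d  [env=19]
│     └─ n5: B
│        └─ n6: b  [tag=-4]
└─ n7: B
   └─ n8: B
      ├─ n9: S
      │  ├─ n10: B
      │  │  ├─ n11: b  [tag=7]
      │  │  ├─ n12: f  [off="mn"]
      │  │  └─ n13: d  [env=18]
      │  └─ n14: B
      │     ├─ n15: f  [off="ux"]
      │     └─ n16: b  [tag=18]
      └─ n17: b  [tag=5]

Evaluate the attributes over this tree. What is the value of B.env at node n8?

1. n1.depth = false  [false]
2. n1.key = -6  [-6]
3. n1.pre = false  [false]
4. n2.off = "yz"  [terminal]
5. n3.depth = 12  [len(f.off) + 10]
6. n3.wid = "yzr"  [f.off ++ "r"]
7. n3.env = 15  [A.key + 21]
8. n4.env = 19  [terminal]
9. n5.depth = 24  [B₀.depth * -2 + 48]
10. n5.wid = "yp"  ["yp"]
11. n5.env = 16  [B₀.depth + 4]
12. n6.tag = -4  [terminal]
13. n5.pre = 18  [B.depth * 2 - 30]
14. n3.pre = 25  [B₀.depth + 13]
15. n1.acc = "yzk"  [f.off ++ "k"]
16. n7.depth = -8  [len(A.acc) - 11]
17. n7.wid = "yzkw"  [A.acc ++ "w"]
18. n7.env = 4  [4]
19. n8.depth = 5  [B₀.env + 1]
20. n8.wid = "nyzkw"  ["n" ++ B₀.wid]
21. n8.env = 18  [len(B₀.wid) + 14]
22. n10.depth = 28  [28]
23. n10.wid = "wn"  ["wn"]
24. n10.env = 3  [3]
25. n11.tag = 7  [terminal]
26. n12.off = "mn"  [terminal]
27. n13.env = 18  [terminal]
28. n10.pre = -7  [b.tag - 14]
29. n14.depth = -1  [-1]
30. n14.wid = "nq"  ["nq"]
31. n14.env = 17  [B₀.pre + 24]
32. n15.off = "ux"  [terminal]
33. n16.tag = 18  [terminal]
34. n14.pre = -4  [b.tag * 3 - 58]
35. n9.mk = 25  [B₀.pre + 32]
36. n9.tag = 26  [B₁.pre + 30]
37. n17.tag = 5  [terminal]
38. n8.pre = 18  [S.mk - 7]
39. n7.pre = 7  [B₀.env * -1 + 11]
40. n0.mk = 3  [len(A.acc)]
41. n0.tag = 26  [B.pre * 3 + 5]

18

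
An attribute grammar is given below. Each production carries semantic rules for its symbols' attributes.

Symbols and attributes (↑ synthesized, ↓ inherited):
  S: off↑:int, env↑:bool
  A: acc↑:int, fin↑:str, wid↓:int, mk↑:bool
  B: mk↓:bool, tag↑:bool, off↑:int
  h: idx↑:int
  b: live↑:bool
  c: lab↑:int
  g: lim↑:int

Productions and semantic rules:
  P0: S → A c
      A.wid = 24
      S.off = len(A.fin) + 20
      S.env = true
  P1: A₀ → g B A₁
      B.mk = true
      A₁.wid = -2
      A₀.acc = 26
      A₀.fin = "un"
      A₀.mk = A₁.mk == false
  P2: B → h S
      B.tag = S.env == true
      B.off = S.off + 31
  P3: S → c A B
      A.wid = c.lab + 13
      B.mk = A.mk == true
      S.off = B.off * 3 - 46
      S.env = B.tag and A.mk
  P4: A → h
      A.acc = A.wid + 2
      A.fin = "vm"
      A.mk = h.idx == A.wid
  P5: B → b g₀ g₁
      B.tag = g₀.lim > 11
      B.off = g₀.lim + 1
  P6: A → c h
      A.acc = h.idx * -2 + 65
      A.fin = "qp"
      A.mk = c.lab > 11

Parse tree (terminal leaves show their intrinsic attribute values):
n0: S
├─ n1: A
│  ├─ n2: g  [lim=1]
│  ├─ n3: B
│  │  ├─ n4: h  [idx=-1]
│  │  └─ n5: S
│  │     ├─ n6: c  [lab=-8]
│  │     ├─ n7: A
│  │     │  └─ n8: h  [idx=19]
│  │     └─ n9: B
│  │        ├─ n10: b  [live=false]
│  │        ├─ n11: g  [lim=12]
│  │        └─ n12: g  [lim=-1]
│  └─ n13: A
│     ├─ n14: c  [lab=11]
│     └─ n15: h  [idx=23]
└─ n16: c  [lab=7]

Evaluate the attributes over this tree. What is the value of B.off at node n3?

24

1. n1.wid = 24  [24]
2. n2.lim = 1  [terminal]
3. n3.mk = true  [true]
4. n4.idx = -1  [terminal]
5. n6.lab = -8  [terminal]
6. n7.wid = 5  [c.lab + 13]
7. n8.idx = 19  [terminal]
8. n7.acc = 7  [A.wid + 2]
9. n7.fin = "vm"  ["vm"]
10. n7.mk = false  [h.idx == A.wid]
11. n9.mk = false  [A.mk == true]
12. n10.live = false  [terminal]
13. n11.lim = 12  [terminal]
14. n12.lim = -1  [terminal]
15. n9.tag = true  [g₀.lim > 11]
16. n9.off = 13  [g₀.lim + 1]
17. n5.off = -7  [B.off * 3 - 46]
18. n5.env = false  [B.tag and A.mk]
19. n3.tag = false  [S.env == true]
20. n3.off = 24  [S.off + 31]
21. n13.wid = -2  [-2]
22. n14.lab = 11  [terminal]
23. n15.idx = 23  [terminal]
24. n13.acc = 19  [h.idx * -2 + 65]
25. n13.fin = "qp"  ["qp"]
26. n13.mk = false  [c.lab > 11]
27. n1.acc = 26  [26]
28. n1.fin = "un"  ["un"]
29. n1.mk = true  [A₁.mk == false]
30. n16.lab = 7  [terminal]
31. n0.off = 22  [len(A.fin) + 20]
32. n0.env = true  [true]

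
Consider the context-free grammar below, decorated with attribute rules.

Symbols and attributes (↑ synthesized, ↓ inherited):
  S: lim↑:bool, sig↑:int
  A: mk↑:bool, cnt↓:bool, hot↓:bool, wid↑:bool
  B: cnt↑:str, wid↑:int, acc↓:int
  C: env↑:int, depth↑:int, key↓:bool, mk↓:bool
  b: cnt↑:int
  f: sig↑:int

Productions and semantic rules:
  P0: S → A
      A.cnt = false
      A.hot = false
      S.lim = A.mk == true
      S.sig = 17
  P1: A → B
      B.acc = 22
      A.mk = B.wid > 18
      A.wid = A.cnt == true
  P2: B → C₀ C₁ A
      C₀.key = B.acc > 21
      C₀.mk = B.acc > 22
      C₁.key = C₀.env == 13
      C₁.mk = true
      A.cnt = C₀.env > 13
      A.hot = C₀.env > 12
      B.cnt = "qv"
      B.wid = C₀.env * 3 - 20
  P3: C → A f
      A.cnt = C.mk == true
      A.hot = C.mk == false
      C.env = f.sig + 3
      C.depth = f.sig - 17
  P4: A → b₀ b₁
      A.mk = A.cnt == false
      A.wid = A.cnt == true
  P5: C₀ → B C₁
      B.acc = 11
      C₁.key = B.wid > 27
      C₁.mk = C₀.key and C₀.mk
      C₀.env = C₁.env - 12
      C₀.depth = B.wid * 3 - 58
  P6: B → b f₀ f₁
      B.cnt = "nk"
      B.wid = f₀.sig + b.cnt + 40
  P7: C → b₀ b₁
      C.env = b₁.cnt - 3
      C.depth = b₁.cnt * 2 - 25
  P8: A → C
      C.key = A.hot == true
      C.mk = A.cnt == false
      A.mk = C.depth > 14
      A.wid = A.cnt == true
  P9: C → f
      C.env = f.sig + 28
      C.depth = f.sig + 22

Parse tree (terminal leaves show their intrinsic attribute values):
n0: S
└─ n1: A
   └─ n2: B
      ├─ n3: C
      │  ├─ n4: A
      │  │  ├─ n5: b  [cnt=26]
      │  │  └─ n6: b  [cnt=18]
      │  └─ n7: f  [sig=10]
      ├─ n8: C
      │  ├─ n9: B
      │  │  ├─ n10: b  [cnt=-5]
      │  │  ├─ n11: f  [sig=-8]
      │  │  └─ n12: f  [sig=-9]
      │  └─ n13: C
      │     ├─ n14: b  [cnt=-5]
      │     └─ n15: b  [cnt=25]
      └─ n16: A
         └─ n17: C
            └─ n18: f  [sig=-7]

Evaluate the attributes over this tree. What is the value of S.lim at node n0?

1. n1.cnt = false  [false]
2. n1.hot = false  [false]
3. n2.acc = 22  [22]
4. n3.key = true  [B.acc > 21]
5. n3.mk = false  [B.acc > 22]
6. n4.cnt = false  [C.mk == true]
7. n4.hot = true  [C.mk == false]
8. n5.cnt = 26  [terminal]
9. n6.cnt = 18  [terminal]
10. n4.mk = true  [A.cnt == false]
11. n4.wid = false  [A.cnt == true]
12. n7.sig = 10  [terminal]
13. n3.env = 13  [f.sig + 3]
14. n3.depth = -7  [f.sig - 17]
15. n8.key = true  [C₀.env == 13]
16. n8.mk = true  [true]
17. n9.acc = 11  [11]
18. n10.cnt = -5  [terminal]
19. n11.sig = -8  [terminal]
20. n12.sig = -9  [terminal]
21. n9.cnt = "nk"  ["nk"]
22. n9.wid = 27  [f₀.sig + b.cnt + 40]
23. n13.key = false  [B.wid > 27]
24. n13.mk = true  [C₀.key and C₀.mk]
25. n14.cnt = -5  [terminal]
26. n15.cnt = 25  [terminal]
27. n13.env = 22  [b₁.cnt - 3]
28. n13.depth = 25  [b₁.cnt * 2 - 25]
29. n8.env = 10  [C₁.env - 12]
30. n8.depth = 23  [B.wid * 3 - 58]
31. n16.cnt = false  [C₀.env > 13]
32. n16.hot = true  [C₀.env > 12]
33. n17.key = true  [A.hot == true]
34. n17.mk = true  [A.cnt == false]
35. n18.sig = -7  [terminal]
36. n17.env = 21  [f.sig + 28]
37. n17.depth = 15  [f.sig + 22]
38. n16.mk = true  [C.depth > 14]
39. n16.wid = false  [A.cnt == true]
40. n2.cnt = "qv"  ["qv"]
41. n2.wid = 19  [C₀.env * 3 - 20]
42. n1.mk = true  [B.wid > 18]
43. n1.wid = false  [A.cnt == true]
44. n0.lim = true  [A.mk == true]
45. n0.sig = 17  [17]

true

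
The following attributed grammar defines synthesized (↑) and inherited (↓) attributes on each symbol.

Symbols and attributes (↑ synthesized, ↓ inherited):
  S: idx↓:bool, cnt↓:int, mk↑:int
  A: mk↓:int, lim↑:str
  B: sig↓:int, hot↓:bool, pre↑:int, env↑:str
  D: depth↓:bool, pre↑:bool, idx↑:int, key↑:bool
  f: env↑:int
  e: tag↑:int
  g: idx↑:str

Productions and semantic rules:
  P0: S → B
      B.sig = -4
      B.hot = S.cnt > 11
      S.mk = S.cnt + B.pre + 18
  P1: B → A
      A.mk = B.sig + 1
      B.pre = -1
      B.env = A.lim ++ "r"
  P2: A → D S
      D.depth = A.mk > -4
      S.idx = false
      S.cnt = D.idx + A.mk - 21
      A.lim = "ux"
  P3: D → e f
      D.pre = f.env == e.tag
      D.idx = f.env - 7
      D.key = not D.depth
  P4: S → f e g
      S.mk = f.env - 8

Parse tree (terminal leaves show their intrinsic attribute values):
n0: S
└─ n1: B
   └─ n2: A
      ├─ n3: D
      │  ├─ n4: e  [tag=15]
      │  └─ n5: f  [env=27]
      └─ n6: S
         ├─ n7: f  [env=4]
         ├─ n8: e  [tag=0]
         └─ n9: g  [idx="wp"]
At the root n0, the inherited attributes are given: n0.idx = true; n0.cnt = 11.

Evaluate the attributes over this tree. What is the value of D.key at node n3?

false

1. n0.idx = true  [given at root]
2. n0.cnt = 11  [given at root]
3. n1.sig = -4  [-4]
4. n1.hot = false  [S.cnt > 11]
5. n2.mk = -3  [B.sig + 1]
6. n3.depth = true  [A.mk > -4]
7. n4.tag = 15  [terminal]
8. n5.env = 27  [terminal]
9. n3.pre = false  [f.env == e.tag]
10. n3.idx = 20  [f.env - 7]
11. n3.key = false  [not D.depth]
12. n6.idx = false  [false]
13. n6.cnt = -4  [D.idx + A.mk - 21]
14. n7.env = 4  [terminal]
15. n8.tag = 0  [terminal]
16. n9.idx = "wp"  [terminal]
17. n6.mk = -4  [f.env - 8]
18. n2.lim = "ux"  ["ux"]
19. n1.pre = -1  [-1]
20. n1.env = "uxr"  [A.lim ++ "r"]
21. n0.mk = 28  [S.cnt + B.pre + 18]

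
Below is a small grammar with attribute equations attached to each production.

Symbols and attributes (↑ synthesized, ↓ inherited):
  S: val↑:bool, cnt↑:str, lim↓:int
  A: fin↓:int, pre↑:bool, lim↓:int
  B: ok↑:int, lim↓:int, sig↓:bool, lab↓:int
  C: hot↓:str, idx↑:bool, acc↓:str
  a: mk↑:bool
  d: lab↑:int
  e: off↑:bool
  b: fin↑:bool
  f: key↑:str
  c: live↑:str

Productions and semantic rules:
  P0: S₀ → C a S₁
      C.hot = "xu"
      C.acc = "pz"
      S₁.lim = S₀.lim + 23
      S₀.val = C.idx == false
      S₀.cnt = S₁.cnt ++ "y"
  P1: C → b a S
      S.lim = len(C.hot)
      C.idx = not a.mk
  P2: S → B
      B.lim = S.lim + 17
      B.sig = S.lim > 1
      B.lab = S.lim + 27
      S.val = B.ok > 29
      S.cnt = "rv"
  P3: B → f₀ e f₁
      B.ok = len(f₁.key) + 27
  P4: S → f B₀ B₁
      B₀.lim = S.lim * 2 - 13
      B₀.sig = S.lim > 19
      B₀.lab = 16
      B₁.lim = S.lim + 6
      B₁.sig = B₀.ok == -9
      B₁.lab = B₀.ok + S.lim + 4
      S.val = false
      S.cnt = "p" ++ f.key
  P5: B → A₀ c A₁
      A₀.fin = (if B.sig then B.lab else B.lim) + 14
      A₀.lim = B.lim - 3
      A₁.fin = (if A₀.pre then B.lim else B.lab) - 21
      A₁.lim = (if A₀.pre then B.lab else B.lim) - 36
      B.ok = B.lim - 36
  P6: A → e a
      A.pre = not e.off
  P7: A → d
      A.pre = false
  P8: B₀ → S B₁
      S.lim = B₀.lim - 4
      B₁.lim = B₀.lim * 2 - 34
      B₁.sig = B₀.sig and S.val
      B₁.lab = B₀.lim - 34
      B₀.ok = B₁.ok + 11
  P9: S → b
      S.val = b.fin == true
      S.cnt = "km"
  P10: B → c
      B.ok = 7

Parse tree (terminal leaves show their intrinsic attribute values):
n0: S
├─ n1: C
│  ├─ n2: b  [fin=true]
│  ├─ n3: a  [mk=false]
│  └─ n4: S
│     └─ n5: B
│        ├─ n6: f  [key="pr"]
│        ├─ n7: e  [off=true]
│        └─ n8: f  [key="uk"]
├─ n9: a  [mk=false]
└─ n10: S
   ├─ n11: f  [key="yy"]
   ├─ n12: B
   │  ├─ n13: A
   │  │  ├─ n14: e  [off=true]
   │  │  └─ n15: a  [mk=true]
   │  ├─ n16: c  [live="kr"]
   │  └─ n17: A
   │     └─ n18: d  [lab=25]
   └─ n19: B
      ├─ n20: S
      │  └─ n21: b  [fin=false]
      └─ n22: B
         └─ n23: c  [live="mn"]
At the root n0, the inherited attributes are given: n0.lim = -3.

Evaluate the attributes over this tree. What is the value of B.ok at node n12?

1. n0.lim = -3  [given at root]
2. n1.hot = "xu"  ["xu"]
3. n1.acc = "pz"  ["pz"]
4. n2.fin = true  [terminal]
5. n3.mk = false  [terminal]
6. n4.lim = 2  [len(C.hot)]
7. n5.lim = 19  [S.lim + 17]
8. n5.sig = true  [S.lim > 1]
9. n5.lab = 29  [S.lim + 27]
10. n6.key = "pr"  [terminal]
11. n7.off = true  [terminal]
12. n8.key = "uk"  [terminal]
13. n5.ok = 29  [len(f₁.key) + 27]
14. n4.val = false  [B.ok > 29]
15. n4.cnt = "rv"  ["rv"]
16. n1.idx = true  [not a.mk]
17. n9.mk = false  [terminal]
18. n10.lim = 20  [S₀.lim + 23]
19. n11.key = "yy"  [terminal]
20. n12.lim = 27  [S.lim * 2 - 13]
21. n12.sig = true  [S.lim > 19]
22. n12.lab = 16  [16]
23. n13.fin = 30  [(if B.sig then B.lab else B.lim) + 14]
24. n13.lim = 24  [B.lim - 3]
25. n14.off = true  [terminal]
26. n15.mk = true  [terminal]
27. n13.pre = false  [not e.off]
28. n16.live = "kr"  [terminal]
29. n17.fin = -5  [(if A₀.pre then B.lim else B.lab) - 21]
30. n17.lim = -9  [(if A₀.pre then B.lab else B.lim) - 36]
31. n18.lab = 25  [terminal]
32. n17.pre = false  [false]
33. n12.ok = -9  [B.lim - 36]
34. n19.lim = 26  [S.lim + 6]
35. n19.sig = true  [B₀.ok == -9]
36. n19.lab = 15  [B₀.ok + S.lim + 4]
37. n20.lim = 22  [B₀.lim - 4]
38. n21.fin = false  [terminal]
39. n20.val = false  [b.fin == true]
40. n20.cnt = "km"  ["km"]
41. n22.lim = 18  [B₀.lim * 2 - 34]
42. n22.sig = false  [B₀.sig and S.val]
43. n22.lab = -8  [B₀.lim - 34]
44. n23.live = "mn"  [terminal]
45. n22.ok = 7  [7]
46. n19.ok = 18  [B₁.ok + 11]
47. n10.val = false  [false]
48. n10.cnt = "pyy"  ["p" ++ f.key]
49. n0.val = false  [C.idx == false]
50. n0.cnt = "pyyy"  [S₁.cnt ++ "y"]

-9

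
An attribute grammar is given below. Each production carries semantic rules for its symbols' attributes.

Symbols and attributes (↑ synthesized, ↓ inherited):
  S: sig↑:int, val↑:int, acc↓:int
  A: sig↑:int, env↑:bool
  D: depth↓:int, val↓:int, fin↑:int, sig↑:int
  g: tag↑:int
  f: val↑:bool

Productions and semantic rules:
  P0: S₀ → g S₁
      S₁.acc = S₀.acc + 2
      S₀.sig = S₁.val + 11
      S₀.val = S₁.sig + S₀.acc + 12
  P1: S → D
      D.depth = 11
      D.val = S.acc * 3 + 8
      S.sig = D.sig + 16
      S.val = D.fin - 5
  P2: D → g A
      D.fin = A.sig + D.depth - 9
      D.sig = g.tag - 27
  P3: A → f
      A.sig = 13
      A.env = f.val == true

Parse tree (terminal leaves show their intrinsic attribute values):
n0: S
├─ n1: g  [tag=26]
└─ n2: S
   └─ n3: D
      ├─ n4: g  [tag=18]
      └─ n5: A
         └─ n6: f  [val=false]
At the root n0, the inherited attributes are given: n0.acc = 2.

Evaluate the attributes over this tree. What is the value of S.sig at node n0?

21

1. n0.acc = 2  [given at root]
2. n1.tag = 26  [terminal]
3. n2.acc = 4  [S₀.acc + 2]
4. n3.depth = 11  [11]
5. n3.val = 20  [S.acc * 3 + 8]
6. n4.tag = 18  [terminal]
7. n6.val = false  [terminal]
8. n5.sig = 13  [13]
9. n5.env = false  [f.val == true]
10. n3.fin = 15  [A.sig + D.depth - 9]
11. n3.sig = -9  [g.tag - 27]
12. n2.sig = 7  [D.sig + 16]
13. n2.val = 10  [D.fin - 5]
14. n0.sig = 21  [S₁.val + 11]
15. n0.val = 21  [S₁.sig + S₀.acc + 12]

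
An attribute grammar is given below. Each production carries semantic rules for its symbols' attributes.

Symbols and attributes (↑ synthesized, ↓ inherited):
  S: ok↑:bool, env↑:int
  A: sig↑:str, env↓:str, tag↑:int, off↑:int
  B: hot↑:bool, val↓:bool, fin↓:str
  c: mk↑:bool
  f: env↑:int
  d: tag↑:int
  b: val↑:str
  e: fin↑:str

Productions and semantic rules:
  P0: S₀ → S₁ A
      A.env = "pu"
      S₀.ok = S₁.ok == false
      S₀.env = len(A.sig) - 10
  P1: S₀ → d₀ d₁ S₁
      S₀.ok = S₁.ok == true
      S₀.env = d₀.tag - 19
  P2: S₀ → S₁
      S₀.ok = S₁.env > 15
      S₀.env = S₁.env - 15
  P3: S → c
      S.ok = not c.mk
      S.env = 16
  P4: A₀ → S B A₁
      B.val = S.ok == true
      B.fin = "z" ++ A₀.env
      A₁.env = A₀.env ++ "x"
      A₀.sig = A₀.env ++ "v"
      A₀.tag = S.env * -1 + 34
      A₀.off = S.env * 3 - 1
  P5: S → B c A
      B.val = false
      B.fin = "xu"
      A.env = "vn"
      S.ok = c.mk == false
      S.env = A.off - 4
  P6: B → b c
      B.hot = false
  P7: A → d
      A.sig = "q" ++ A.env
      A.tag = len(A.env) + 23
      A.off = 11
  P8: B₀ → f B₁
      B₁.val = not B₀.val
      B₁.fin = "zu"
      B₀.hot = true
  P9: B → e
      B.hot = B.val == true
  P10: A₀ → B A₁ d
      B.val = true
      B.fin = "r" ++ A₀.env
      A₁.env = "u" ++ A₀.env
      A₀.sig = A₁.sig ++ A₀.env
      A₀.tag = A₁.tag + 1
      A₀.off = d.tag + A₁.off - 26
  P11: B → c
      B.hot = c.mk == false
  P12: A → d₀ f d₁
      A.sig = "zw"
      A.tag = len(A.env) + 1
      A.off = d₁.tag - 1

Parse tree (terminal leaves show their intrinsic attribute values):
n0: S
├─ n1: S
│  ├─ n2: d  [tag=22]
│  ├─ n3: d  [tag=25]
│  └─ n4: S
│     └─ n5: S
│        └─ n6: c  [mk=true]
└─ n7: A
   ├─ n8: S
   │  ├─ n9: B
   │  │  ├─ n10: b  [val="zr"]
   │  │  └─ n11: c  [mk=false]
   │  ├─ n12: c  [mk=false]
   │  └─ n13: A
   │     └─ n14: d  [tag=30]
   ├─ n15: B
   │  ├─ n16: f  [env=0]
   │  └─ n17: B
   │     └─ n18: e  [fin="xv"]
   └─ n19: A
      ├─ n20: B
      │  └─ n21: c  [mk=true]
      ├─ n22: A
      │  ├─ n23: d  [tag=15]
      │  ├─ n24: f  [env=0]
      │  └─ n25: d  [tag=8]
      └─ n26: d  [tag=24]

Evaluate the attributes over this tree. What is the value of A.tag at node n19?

6

1. n2.tag = 22  [terminal]
2. n3.tag = 25  [terminal]
3. n6.mk = true  [terminal]
4. n5.ok = false  [not c.mk]
5. n5.env = 16  [16]
6. n4.ok = true  [S₁.env > 15]
7. n4.env = 1  [S₁.env - 15]
8. n1.ok = true  [S₁.ok == true]
9. n1.env = 3  [d₀.tag - 19]
10. n7.env = "pu"  ["pu"]
11. n9.val = false  [false]
12. n9.fin = "xu"  ["xu"]
13. n10.val = "zr"  [terminal]
14. n11.mk = false  [terminal]
15. n9.hot = false  [false]
16. n12.mk = false  [terminal]
17. n13.env = "vn"  ["vn"]
18. n14.tag = 30  [terminal]
19. n13.sig = "qvn"  ["q" ++ A.env]
20. n13.tag = 25  [len(A.env) + 23]
21. n13.off = 11  [11]
22. n8.ok = true  [c.mk == false]
23. n8.env = 7  [A.off - 4]
24. n15.val = true  [S.ok == true]
25. n15.fin = "zpu"  ["z" ++ A₀.env]
26. n16.env = 0  [terminal]
27. n17.val = false  [not B₀.val]
28. n17.fin = "zu"  ["zu"]
29. n18.fin = "xv"  [terminal]
30. n17.hot = false  [B.val == true]
31. n15.hot = true  [true]
32. n19.env = "pux"  [A₀.env ++ "x"]
33. n20.val = true  [true]
34. n20.fin = "rpux"  ["r" ++ A₀.env]
35. n21.mk = true  [terminal]
36. n20.hot = false  [c.mk == false]
37. n22.env = "upux"  ["u" ++ A₀.env]
38. n23.tag = 15  [terminal]
39. n24.env = 0  [terminal]
40. n25.tag = 8  [terminal]
41. n22.sig = "zw"  ["zw"]
42. n22.tag = 5  [len(A.env) + 1]
43. n22.off = 7  [d₁.tag - 1]
44. n26.tag = 24  [terminal]
45. n19.sig = "zwpux"  [A₁.sig ++ A₀.env]
46. n19.tag = 6  [A₁.tag + 1]
47. n19.off = 5  [d.tag + A₁.off - 26]
48. n7.sig = "puv"  [A₀.env ++ "v"]
49. n7.tag = 27  [S.env * -1 + 34]
50. n7.off = 20  [S.env * 3 - 1]
51. n0.ok = false  [S₁.ok == false]
52. n0.env = -7  [len(A.sig) - 10]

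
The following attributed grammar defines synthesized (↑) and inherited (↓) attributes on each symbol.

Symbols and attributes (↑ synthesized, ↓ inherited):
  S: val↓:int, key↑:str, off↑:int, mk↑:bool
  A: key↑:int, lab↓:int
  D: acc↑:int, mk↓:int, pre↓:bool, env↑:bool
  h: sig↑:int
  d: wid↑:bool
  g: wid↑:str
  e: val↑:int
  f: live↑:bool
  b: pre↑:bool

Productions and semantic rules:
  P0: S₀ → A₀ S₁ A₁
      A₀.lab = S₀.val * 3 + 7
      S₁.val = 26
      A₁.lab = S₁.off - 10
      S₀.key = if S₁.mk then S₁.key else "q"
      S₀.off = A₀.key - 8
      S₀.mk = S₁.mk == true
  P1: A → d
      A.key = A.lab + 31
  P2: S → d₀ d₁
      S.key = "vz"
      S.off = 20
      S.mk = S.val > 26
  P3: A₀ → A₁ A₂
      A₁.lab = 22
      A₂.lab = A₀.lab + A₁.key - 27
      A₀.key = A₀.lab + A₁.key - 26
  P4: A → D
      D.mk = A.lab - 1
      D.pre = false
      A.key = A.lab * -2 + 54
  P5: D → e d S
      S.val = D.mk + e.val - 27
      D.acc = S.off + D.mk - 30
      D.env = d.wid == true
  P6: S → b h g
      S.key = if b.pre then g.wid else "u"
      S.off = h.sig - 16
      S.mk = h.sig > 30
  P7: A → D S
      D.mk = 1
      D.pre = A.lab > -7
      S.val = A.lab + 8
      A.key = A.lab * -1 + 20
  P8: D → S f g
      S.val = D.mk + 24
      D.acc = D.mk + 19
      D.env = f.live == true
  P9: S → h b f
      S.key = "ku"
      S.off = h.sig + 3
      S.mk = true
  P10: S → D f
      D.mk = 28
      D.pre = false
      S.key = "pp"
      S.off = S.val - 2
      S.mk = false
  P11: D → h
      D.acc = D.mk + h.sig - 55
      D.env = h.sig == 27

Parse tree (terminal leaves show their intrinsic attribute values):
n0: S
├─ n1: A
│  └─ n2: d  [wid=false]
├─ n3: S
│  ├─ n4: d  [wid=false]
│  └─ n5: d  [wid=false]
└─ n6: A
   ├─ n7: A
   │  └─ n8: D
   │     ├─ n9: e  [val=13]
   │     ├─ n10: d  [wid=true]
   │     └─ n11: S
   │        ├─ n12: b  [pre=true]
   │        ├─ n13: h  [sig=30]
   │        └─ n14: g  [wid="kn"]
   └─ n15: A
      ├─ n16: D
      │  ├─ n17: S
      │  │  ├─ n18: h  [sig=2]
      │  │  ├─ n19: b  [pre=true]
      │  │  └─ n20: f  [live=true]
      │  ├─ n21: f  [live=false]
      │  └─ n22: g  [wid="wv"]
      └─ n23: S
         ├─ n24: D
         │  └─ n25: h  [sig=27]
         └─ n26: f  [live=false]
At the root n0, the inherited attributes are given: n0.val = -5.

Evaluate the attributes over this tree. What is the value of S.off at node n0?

15

1. n0.val = -5  [given at root]
2. n1.lab = -8  [S₀.val * 3 + 7]
3. n2.wid = false  [terminal]
4. n1.key = 23  [A.lab + 31]
5. n3.val = 26  [26]
6. n4.wid = false  [terminal]
7. n5.wid = false  [terminal]
8. n3.key = "vz"  ["vz"]
9. n3.off = 20  [20]
10. n3.mk = false  [S.val > 26]
11. n6.lab = 10  [S₁.off - 10]
12. n7.lab = 22  [22]
13. n8.mk = 21  [A.lab - 1]
14. n8.pre = false  [false]
15. n9.val = 13  [terminal]
16. n10.wid = true  [terminal]
17. n11.val = 7  [D.mk + e.val - 27]
18. n12.pre = true  [terminal]
19. n13.sig = 30  [terminal]
20. n14.wid = "kn"  [terminal]
21. n11.key = "kn"  [if b.pre then g.wid else "u"]
22. n11.off = 14  [h.sig - 16]
23. n11.mk = false  [h.sig > 30]
24. n8.acc = 5  [S.off + D.mk - 30]
25. n8.env = true  [d.wid == true]
26. n7.key = 10  [A.lab * -2 + 54]
27. n15.lab = -7  [A₀.lab + A₁.key - 27]
28. n16.mk = 1  [1]
29. n16.pre = false  [A.lab > -7]
30. n17.val = 25  [D.mk + 24]
31. n18.sig = 2  [terminal]
32. n19.pre = true  [terminal]
33. n20.live = true  [terminal]
34. n17.key = "ku"  ["ku"]
35. n17.off = 5  [h.sig + 3]
36. n17.mk = true  [true]
37. n21.live = false  [terminal]
38. n22.wid = "wv"  [terminal]
39. n16.acc = 20  [D.mk + 19]
40. n16.env = false  [f.live == true]
41. n23.val = 1  [A.lab + 8]
42. n24.mk = 28  [28]
43. n24.pre = false  [false]
44. n25.sig = 27  [terminal]
45. n24.acc = 0  [D.mk + h.sig - 55]
46. n24.env = true  [h.sig == 27]
47. n26.live = false  [terminal]
48. n23.key = "pp"  ["pp"]
49. n23.off = -1  [S.val - 2]
50. n23.mk = false  [false]
51. n15.key = 27  [A.lab * -1 + 20]
52. n6.key = -6  [A₀.lab + A₁.key - 26]
53. n0.key = "q"  [if S₁.mk then S₁.key else "q"]
54. n0.off = 15  [A₀.key - 8]
55. n0.mk = false  [S₁.mk == true]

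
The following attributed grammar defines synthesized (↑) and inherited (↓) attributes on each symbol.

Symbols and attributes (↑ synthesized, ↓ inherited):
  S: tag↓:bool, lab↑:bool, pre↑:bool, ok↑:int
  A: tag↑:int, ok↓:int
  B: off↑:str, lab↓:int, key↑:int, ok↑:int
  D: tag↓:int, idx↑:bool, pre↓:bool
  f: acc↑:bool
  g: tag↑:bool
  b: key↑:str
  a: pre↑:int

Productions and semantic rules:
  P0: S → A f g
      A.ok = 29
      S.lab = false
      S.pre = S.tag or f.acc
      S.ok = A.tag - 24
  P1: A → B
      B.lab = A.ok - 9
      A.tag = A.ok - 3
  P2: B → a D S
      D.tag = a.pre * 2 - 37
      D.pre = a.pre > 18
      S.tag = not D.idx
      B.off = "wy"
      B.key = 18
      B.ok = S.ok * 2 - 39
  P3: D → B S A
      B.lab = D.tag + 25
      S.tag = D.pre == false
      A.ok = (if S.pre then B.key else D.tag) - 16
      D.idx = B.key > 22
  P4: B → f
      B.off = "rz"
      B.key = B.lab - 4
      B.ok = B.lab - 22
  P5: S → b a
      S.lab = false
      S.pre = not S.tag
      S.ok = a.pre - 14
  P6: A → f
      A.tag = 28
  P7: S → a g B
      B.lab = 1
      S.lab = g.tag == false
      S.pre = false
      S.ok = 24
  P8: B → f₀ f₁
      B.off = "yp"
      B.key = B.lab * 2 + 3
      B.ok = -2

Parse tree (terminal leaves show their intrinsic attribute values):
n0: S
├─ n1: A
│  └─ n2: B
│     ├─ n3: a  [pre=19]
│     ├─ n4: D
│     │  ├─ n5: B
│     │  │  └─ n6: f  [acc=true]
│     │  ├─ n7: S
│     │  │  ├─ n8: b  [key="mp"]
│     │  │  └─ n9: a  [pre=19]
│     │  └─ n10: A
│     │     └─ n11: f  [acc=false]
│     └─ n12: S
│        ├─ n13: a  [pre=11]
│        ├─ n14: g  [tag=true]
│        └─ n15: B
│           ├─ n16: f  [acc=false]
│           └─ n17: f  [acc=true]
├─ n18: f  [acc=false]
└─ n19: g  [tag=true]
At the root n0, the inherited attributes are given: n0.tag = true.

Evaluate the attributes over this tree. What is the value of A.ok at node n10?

6

1. n0.tag = true  [given at root]
2. n1.ok = 29  [29]
3. n2.lab = 20  [A.ok - 9]
4. n3.pre = 19  [terminal]
5. n4.tag = 1  [a.pre * 2 - 37]
6. n4.pre = true  [a.pre > 18]
7. n5.lab = 26  [D.tag + 25]
8. n6.acc = true  [terminal]
9. n5.off = "rz"  ["rz"]
10. n5.key = 22  [B.lab - 4]
11. n5.ok = 4  [B.lab - 22]
12. n7.tag = false  [D.pre == false]
13. n8.key = "mp"  [terminal]
14. n9.pre = 19  [terminal]
15. n7.lab = false  [false]
16. n7.pre = true  [not S.tag]
17. n7.ok = 5  [a.pre - 14]
18. n10.ok = 6  [(if S.pre then B.key else D.tag) - 16]
19. n11.acc = false  [terminal]
20. n10.tag = 28  [28]
21. n4.idx = false  [B.key > 22]
22. n12.tag = true  [not D.idx]
23. n13.pre = 11  [terminal]
24. n14.tag = true  [terminal]
25. n15.lab = 1  [1]
26. n16.acc = false  [terminal]
27. n17.acc = true  [terminal]
28. n15.off = "yp"  ["yp"]
29. n15.key = 5  [B.lab * 2 + 3]
30. n15.ok = -2  [-2]
31. n12.lab = false  [g.tag == false]
32. n12.pre = false  [false]
33. n12.ok = 24  [24]
34. n2.off = "wy"  ["wy"]
35. n2.key = 18  [18]
36. n2.ok = 9  [S.ok * 2 - 39]
37. n1.tag = 26  [A.ok - 3]
38. n18.acc = false  [terminal]
39. n19.tag = true  [terminal]
40. n0.lab = false  [false]
41. n0.pre = true  [S.tag or f.acc]
42. n0.ok = 2  [A.tag - 24]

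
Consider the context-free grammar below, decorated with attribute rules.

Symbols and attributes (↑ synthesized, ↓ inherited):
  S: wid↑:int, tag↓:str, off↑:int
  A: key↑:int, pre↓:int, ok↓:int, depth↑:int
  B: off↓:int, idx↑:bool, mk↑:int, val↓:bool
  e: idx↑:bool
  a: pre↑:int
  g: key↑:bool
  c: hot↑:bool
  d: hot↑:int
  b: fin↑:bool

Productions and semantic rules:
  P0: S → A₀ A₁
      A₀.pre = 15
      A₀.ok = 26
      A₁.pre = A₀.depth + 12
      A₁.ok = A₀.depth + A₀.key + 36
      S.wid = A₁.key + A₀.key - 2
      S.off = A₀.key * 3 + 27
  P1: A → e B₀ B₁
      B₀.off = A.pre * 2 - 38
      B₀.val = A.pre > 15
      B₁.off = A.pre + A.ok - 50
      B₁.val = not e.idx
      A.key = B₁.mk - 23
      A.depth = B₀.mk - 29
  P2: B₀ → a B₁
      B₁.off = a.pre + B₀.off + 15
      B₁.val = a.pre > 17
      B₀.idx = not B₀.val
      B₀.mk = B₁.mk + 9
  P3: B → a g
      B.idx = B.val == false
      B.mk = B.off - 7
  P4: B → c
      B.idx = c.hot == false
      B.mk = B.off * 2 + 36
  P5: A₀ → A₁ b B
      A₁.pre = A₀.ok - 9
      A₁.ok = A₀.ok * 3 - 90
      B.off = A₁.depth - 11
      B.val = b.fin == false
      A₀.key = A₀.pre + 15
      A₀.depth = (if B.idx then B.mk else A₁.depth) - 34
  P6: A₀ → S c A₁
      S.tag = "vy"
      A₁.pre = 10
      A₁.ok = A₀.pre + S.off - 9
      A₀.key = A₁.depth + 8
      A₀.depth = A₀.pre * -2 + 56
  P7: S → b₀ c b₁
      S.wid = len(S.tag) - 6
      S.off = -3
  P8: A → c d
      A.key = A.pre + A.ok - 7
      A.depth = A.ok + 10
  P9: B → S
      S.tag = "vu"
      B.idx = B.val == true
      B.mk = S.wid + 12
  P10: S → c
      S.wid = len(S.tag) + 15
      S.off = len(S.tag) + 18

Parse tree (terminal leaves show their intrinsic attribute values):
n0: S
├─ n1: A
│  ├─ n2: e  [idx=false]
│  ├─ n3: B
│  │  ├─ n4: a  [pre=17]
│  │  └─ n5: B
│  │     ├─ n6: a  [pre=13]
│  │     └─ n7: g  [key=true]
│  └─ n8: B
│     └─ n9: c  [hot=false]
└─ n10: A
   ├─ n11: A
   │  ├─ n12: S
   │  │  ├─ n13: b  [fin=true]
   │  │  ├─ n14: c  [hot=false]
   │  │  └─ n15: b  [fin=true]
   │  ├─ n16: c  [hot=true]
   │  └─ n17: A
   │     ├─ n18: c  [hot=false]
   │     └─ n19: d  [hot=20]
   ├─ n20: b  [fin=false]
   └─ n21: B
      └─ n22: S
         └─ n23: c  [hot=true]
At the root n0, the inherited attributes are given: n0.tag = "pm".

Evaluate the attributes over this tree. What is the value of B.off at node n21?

7

1. n0.tag = "pm"  [given at root]
2. n1.pre = 15  [15]
3. n1.ok = 26  [26]
4. n2.idx = false  [terminal]
5. n3.off = -8  [A.pre * 2 - 38]
6. n3.val = false  [A.pre > 15]
7. n4.pre = 17  [terminal]
8. n5.off = 24  [a.pre + B₀.off + 15]
9. n5.val = false  [a.pre > 17]
10. n6.pre = 13  [terminal]
11. n7.key = true  [terminal]
12. n5.idx = true  [B.val == false]
13. n5.mk = 17  [B.off - 7]
14. n3.idx = true  [not B₀.val]
15. n3.mk = 26  [B₁.mk + 9]
16. n8.off = -9  [A.pre + A.ok - 50]
17. n8.val = true  [not e.idx]
18. n9.hot = false  [terminal]
19. n8.idx = true  [c.hot == false]
20. n8.mk = 18  [B.off * 2 + 36]
21. n1.key = -5  [B₁.mk - 23]
22. n1.depth = -3  [B₀.mk - 29]
23. n10.pre = 9  [A₀.depth + 12]
24. n10.ok = 28  [A₀.depth + A₀.key + 36]
25. n11.pre = 19  [A₀.ok - 9]
26. n11.ok = -6  [A₀.ok * 3 - 90]
27. n12.tag = "vy"  ["vy"]
28. n13.fin = true  [terminal]
29. n14.hot = false  [terminal]
30. n15.fin = true  [terminal]
31. n12.wid = -4  [len(S.tag) - 6]
32. n12.off = -3  [-3]
33. n16.hot = true  [terminal]
34. n17.pre = 10  [10]
35. n17.ok = 7  [A₀.pre + S.off - 9]
36. n18.hot = false  [terminal]
37. n19.hot = 20  [terminal]
38. n17.key = 10  [A.pre + A.ok - 7]
39. n17.depth = 17  [A.ok + 10]
40. n11.key = 25  [A₁.depth + 8]
41. n11.depth = 18  [A₀.pre * -2 + 56]
42. n20.fin = false  [terminal]
43. n21.off = 7  [A₁.depth - 11]
44. n21.val = true  [b.fin == false]
45. n22.tag = "vu"  ["vu"]
46. n23.hot = true  [terminal]
47. n22.wid = 17  [len(S.tag) + 15]
48. n22.off = 20  [len(S.tag) + 18]
49. n21.idx = true  [B.val == true]
50. n21.mk = 29  [S.wid + 12]
51. n10.key = 24  [A₀.pre + 15]
52. n10.depth = -5  [(if B.idx then B.mk else A₁.depth) - 34]
53. n0.wid = 17  [A₁.key + A₀.key - 2]
54. n0.off = 12  [A₀.key * 3 + 27]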